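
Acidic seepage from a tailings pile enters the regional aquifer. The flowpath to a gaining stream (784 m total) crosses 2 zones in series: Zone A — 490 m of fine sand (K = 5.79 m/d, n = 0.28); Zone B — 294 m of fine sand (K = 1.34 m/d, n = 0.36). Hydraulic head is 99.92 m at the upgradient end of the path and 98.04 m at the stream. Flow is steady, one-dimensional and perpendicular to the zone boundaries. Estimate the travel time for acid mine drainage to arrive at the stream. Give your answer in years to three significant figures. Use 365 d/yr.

108 years

Total head drop ΔH = 99.92 − 98.04 = 1.88 m
Continuity: the same q passes through each zone, so ΔH = q·Σ(L_j/K_j) — the zones act as resistances in series.
Σ(L/K) = 490/5.79 + 294/1.34 = 84.63 + 219.4 = 304.0 d
q = ΔH / Σ(L/K) = 1.88 / 304.0 = 0.006184 m/d (same in every zone)
Zone A: v = q/n = 0.006184/0.28 = 0.02208 m/d → t_A = 490/0.02208 = 22190 d
Zone B: v = q/n = 0.006184/0.36 = 0.01718 m/d → t_B = 294/0.01718 = 17120 d
Total t = 22190 + 17120 = 39300 d
   = 39300 / 365 = 108 yr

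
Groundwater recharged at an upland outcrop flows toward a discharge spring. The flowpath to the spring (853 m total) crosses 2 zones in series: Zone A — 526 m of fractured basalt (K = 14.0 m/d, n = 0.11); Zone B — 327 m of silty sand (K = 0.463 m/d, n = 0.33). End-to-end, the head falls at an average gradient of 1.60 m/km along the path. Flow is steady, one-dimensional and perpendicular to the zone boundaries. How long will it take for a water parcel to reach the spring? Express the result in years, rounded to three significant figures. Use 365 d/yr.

For zones in series the flux q is common to all zones; the equivalent conductivity is the harmonic (thickness-weighted) mean, K_eq = L_total / Σ(L_j/K_j).
Σ(L/K) = 526/14.0 + 327/0.463 = 37.57 + 706.3 = 743.8 d
K_eq = L_total / Σ(L/K) = 853 / 743.8 = 1.147 m/d
q = K_eq · i = 1.147 × 0.0016 = 0.001835 m/d (same in every zone)
Zone A: v = q/n = 0.001835/0.11 = 0.01668 m/d → t_A = 526/0.01668 = 31530 d
Zone B: v = q/n = 0.001835/0.33 = 0.005560 m/d → t_B = 327/0.005560 = 58810 d
Total t = 31530 + 58810 = 90350 d
   = 90350 / 365 = 248 yr

248 years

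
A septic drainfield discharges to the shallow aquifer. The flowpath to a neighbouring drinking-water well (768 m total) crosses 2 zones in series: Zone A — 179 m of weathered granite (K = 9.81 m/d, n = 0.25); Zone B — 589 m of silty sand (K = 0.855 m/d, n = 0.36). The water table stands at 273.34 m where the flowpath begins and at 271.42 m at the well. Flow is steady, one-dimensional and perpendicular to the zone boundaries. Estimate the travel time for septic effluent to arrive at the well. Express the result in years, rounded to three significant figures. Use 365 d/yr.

Total head drop ΔH = 273.34 − 271.42 = 1.92 m
Steady 1-D flow in series ⇒ the Darcy flux q is identical in every zone and the zone head losses add (resistances L/K in series).
Σ(L/K) = 179/9.81 + 589/0.855 = 18.25 + 688.9 = 707.1 d
q = ΔH / Σ(L/K) = 1.92 / 707.1 = 0.002715 m/d (same in every zone)
Zone A: v = q/n = 0.002715/0.25 = 0.01086 m/d → t_A = 179/0.01086 = 16480 d
Zone B: v = q/n = 0.002715/0.36 = 0.007542 m/d → t_B = 589/0.007542 = 78090 d
Total t = 16480 + 78090 = 94580 d
   = 94580 / 365 = 259 yr

259 years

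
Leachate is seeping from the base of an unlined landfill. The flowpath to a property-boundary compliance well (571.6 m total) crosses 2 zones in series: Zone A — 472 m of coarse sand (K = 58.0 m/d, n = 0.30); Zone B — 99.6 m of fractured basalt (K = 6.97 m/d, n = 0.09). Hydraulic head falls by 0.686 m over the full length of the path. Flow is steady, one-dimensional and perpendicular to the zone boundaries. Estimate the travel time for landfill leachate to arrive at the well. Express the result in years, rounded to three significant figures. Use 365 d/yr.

13.5 years

Steady 1-D flow in series ⇒ the Darcy flux q is identical in every zone and the zone head losses add (resistances L/K in series).
Σ(L/K) = 472/58.0 + 99.6/6.97 = 8.138 + 14.29 = 22.43 d
q = ΔH / Σ(L/K) = 0.686 / 22.43 = 0.03059 m/d (same in every zone)
Zone A: v = q/n = 0.03059/0.30 = 0.1020 m/d → t_A = 472/0.1020 = 4629 d
Zone B: v = q/n = 0.03059/0.09 = 0.3399 m/d → t_B = 99.6/0.3399 = 293.1 d
Total t = 4629 + 293.1 = 4922 d
   = 4922 / 365 = 13.5 yr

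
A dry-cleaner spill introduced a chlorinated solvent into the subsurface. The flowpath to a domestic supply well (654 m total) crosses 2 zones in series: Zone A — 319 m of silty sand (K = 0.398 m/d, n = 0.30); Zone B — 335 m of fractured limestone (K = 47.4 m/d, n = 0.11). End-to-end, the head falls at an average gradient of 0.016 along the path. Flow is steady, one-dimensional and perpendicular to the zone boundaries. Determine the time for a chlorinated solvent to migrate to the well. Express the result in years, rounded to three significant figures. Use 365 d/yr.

For zones in series the flux q is common to all zones; the equivalent conductivity is the harmonic (thickness-weighted) mean, K_eq = L_total / Σ(L_j/K_j).
Σ(L/K) = 319/0.398 + 335/47.4 = 801.5 + 7.068 = 808.6 d
K_eq = L_total / Σ(L/K) = 654 / 808.6 = 0.8088 m/d
q = K_eq · i = 0.8088 × 0.016 = 0.01294 m/d (same in every zone)
Zone A: v = q/n = 0.01294/0.30 = 0.04314 m/d → t_A = 319/0.04314 = 7395 d
Zone B: v = q/n = 0.01294/0.11 = 0.1176 m/d → t_B = 335/0.1176 = 2847 d
Total t = 7395 + 2847 = 10240 d
   = 10240 / 365 = 28.1 yr

28.1 years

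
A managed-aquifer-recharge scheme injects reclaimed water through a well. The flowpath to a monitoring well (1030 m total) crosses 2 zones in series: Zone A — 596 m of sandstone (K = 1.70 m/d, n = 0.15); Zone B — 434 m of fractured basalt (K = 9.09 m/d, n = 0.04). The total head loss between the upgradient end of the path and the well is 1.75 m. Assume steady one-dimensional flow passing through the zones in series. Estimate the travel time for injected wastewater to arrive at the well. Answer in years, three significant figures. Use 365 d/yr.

Steady 1-D flow in series ⇒ the Darcy flux q is identical in every zone and the zone head losses add (resistances L/K in series).
Σ(L/K) = 596/1.70 + 434/9.09 = 350.6 + 47.74 = 398.3 d
q = ΔH / Σ(L/K) = 1.75 / 398.3 = 0.004393 m/d (same in every zone)
Zone A: v = q/n = 0.004393/0.15 = 0.02929 m/d → t_A = 596/0.02929 = 20350 d
Zone B: v = q/n = 0.004393/0.04 = 0.1098 m/d → t_B = 434/0.1098 = 3951 d
Total t = 20350 + 3951 = 24300 d
   = 24300 / 365 = 66.6 yr

66.6 years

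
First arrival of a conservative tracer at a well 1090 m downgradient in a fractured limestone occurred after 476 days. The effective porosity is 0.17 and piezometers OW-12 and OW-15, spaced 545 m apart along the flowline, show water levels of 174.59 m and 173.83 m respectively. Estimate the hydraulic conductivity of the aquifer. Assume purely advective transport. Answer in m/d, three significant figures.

279 m/d

Hydraulic gradient i = (174.59 − 173.83) / 545 = 0.76 / 545 = 0.001394
v = L / t = 1090 / 476 = 2.290 m/d
K = v · n / i = 2.290 × 0.17 / 0.001394 = 279 m/d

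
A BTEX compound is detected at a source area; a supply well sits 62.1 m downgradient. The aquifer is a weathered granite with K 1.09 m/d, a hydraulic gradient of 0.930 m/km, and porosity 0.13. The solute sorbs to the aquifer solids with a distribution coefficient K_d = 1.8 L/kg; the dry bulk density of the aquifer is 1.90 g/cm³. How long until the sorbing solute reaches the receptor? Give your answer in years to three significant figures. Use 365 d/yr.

596 years

q = Ki = 1.09 × 9.3e-4 = 0.001014 m/d
v_s = q/n_e = 0.001014/0.13 = 0.007798 m/d
Retardation R = 1 + ρ_b·K_d/n = 1 + 1.90×1.8/0.13 = 27.31
Contaminant velocity v_c = v/R = 0.007798/27.31 = 2.855e-4 m/d
t = L/v_c = 62.1/2.855e-4 = 217500 d
   = 217500/365 = 596 yr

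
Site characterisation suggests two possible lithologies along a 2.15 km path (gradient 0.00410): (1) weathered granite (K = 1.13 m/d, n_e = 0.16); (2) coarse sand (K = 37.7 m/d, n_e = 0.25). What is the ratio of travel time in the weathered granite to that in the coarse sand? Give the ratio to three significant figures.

21.4

Unit 1 (weathered granite): v = 1.13×0.0041/0.16 = 0.02896 m/d, t = 2150/0.02896 = 74250 d
Unit 2 (coarse sand): v = 37.7×0.0041/0.25 = 0.6183 m/d, t = 2150/0.6183 = 3477 d
t(weathered granite) / t(coarse sand) = 74250/3477 = 21.4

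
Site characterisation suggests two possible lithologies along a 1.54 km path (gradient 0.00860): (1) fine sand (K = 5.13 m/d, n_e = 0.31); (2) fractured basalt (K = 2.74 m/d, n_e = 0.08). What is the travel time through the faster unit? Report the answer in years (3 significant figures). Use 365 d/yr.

Unit 1 (fine sand): v = 5.13×0.0086/0.31 = 0.1423 m/d, t = 1540/0.1423 = 10820 d
Unit 2 (fractured basalt): v = 2.74×0.0086/0.08 = 0.2946 m/d, t = 1540/0.2946 = 5228 d
Faster: 5228 d / 365 = 14.3 yr

14.3 years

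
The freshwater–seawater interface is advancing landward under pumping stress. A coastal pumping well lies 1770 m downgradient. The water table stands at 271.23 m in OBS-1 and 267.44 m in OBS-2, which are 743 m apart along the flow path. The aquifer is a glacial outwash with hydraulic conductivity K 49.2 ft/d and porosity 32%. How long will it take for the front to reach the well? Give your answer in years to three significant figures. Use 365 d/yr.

Hydraulic gradient i = (271.23 − 267.44) / 743 = 3.79 / 743 = 0.005101
K = 49.2 ft/d × 0.3048 = 15.00 m/d
q = Ki = 15.00 × 0.005101 = 0.07649 m/d
Seepage velocity v = q / n = 0.07649 / 0.32 = 0.2390 m/d
t = L / v = 1770 / 0.2390 = 7404 d
   = 7404 / 365 = 20.3 yr

20.3 years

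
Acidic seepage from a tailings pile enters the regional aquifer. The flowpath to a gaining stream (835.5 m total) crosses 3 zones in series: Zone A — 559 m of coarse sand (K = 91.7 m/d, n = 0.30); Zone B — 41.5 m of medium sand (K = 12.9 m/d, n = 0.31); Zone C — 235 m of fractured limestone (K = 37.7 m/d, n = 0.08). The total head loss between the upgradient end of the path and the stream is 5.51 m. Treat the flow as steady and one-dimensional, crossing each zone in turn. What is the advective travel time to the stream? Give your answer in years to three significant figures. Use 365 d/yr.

Continuity: the same q passes through each zone, so ΔH = q·Σ(L_j/K_j) — the zones act as resistances in series.
Σ(L/K) = 559/91.7 + 41.5/12.9 + 235/37.7 = 6.096 + 3.217 + 6.233 = 15.55 d
q = ΔH / Σ(L/K) = 5.51 / 15.55 = 0.3544 m/d (same in every zone)
Zone A: v = q/n = 0.3544/0.30 = 1.181 m/d → t_A = 559/1.181 = 473.2 d
Zone B: v = q/n = 0.3544/0.31 = 1.143 m/d → t_B = 41.5/1.143 = 36.30 d
Zone C: v = q/n = 0.3544/0.08 = 4.430 m/d → t_C = 235/4.430 = 53.04 d
Total t = 473.2 + 36.30 + 53.04 = 562.5 d
   = 562.5 / 365 = 1.54 yr

1.54 years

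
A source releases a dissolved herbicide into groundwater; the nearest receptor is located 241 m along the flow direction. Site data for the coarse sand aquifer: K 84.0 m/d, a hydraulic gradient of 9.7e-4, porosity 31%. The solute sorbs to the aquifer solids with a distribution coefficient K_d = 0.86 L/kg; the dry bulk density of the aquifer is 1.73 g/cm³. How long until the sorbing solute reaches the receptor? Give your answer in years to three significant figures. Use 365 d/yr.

14.6 years

Specific discharge q = 84.0 × 9.7e-4 = 0.08148 m/d
Seepage velocity v = q / n = 0.08148 / 0.31 = 0.2628 m/d
Retardation R = 1 + ρ_b·K_d/n = 1 + 1.73×0.86/0.31 = 5.799
Contaminant velocity v_c = v/R = 0.2628/5.799 = 0.04532 m/d
t = L/v_c = 241/0.04532 = 5317 d
   = 5317/365 = 14.6 yr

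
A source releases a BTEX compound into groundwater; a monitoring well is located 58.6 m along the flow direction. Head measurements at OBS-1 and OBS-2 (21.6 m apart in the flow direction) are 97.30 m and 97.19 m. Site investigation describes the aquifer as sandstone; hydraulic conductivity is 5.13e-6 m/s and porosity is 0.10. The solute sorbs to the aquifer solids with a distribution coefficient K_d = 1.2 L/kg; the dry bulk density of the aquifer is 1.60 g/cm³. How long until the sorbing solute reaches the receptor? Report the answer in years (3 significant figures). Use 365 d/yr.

Hydraulic gradient i = (97.30 − 97.19) / 21.6 = 0.11 / 21.6 = 0.005093
K = 5.13e-6 m/s × 86400 s/d = 0.4432 m/d
q = Ki = 0.4432 × 0.005093 = 0.002257 m/d
Average linear velocity = 0.002257 / 0.10 = 0.02257 m/d
Retardation R = 1 + ρ_b·K_d/n = 1 + 1.60×1.2/0.10 = 20.20
Contaminant velocity v_c = v/R = 0.02257/20.20 = 0.001117 m/d
t = L/v_c = 58.6/0.001117 = 52440 d
   = 52440/365 = 144 yr

144 years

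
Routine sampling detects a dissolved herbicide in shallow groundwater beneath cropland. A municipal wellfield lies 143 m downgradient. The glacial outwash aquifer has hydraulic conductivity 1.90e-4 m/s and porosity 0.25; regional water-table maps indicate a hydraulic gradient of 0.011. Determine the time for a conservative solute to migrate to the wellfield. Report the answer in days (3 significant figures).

198 days

K = 1.90e-4 m/s × 86400 s/d = 16.42 m/d
q = Ki = 16.42 × 0.011 = 0.1806 m/d
Average linear velocity = 0.1806 / 0.25 = 0.7223 m/d
t = L / v = 143 / 0.7223 = 198.0 d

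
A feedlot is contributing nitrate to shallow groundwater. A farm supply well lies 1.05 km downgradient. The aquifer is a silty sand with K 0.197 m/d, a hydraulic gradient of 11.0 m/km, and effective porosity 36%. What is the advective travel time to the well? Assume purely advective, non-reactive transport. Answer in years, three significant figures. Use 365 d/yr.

478 years

Darcy flux q = K·i = 0.197 × 0.011 = 0.002167 m/d
Average linear velocity = 0.002167 / 0.36 = 0.006019 m/d
L = 1.05 km = 1050 m
t = L / v = 1050 / 0.006019 = 174400 d
   = 174400 / 365 = 478 yr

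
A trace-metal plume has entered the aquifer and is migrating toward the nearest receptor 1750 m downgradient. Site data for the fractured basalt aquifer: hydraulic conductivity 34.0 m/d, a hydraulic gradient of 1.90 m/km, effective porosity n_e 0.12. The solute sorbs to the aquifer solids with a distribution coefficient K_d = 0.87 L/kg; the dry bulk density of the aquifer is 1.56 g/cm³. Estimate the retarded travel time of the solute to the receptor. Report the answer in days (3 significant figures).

40000 days

Darcy flux q = K·i = 34.0 × 0.0019 = 0.06460 m/d
v = Ki/n = 34.0·0.0019/0.12 = 0.5383 m/d
Retardation R = 1 + ρ_b·K_d/n = 1 + 1.56×0.87/0.12 = 12.31
Contaminant velocity v_c = v/R = 0.5383/12.31 = 0.04373 m/d
t = L/v_c = 1750/0.04373 = 40020 d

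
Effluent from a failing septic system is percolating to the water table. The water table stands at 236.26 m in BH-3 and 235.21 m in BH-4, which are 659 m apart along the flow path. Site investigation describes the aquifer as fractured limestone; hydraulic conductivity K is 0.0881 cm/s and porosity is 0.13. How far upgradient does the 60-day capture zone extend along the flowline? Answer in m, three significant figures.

56.0 m

Hydraulic gradient i = (236.26 − 235.21) / 659 = 1.05 / 659 = 0.001593
K = 0.0881 cm/s × 864 = 76.12 m/d
q = Ki = 76.12 × 0.001593 = 0.1213 m/d
v_s = q/n_e = 0.1213/0.13 = 0.9329 m/d
L = v × T = 0.9329 × 60 = 55.98 m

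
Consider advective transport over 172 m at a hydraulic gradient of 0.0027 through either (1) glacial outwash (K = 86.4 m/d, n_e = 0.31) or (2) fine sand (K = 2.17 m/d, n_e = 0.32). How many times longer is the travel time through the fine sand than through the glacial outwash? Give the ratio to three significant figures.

Unit 1 (glacial outwash): v = 86.4×0.0027/0.31 = 0.7525 m/d, t = 172/0.7525 = 228.6 d
Unit 2 (fine sand): v = 2.17×0.0027/0.32 = 0.01831 m/d, t = 172/0.01831 = 9394 d
t(fine sand) / t(glacial outwash) = 9394/228.6 = 41.1

41.1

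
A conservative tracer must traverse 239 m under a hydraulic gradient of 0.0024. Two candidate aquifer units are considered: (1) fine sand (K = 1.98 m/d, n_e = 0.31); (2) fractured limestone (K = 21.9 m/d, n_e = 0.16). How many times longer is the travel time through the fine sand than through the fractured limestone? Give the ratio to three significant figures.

Unit 1 (fine sand): v = 1.98×0.0024/0.31 = 0.01533 m/d, t = 239/0.01533 = 15590 d
Unit 2 (fractured limestone): v = 21.9×0.0024/0.16 = 0.3285 m/d, t = 239/0.3285 = 727.5 d
t(fine sand) / t(fractured limestone) = 15590/727.5 = 21.4

21.4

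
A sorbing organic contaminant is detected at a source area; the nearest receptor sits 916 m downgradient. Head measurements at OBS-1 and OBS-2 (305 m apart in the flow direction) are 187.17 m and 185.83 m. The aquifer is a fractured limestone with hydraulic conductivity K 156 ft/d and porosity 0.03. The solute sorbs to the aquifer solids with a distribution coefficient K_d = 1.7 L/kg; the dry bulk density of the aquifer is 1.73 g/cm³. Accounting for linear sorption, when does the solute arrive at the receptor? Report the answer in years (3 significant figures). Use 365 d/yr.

35.7 years

Hydraulic gradient i = (187.17 − 185.83) / 305 = 1.34 / 305 = 0.004393
K = 156 ft/d × 0.3048 = 47.55 m/d
Darcy flux q = K·i = 47.55 × 0.004393 = 0.2089 m/d
v = Ki/n = 47.55·0.004393/0.03 = 6.963 m/d
Retardation R = 1 + ρ_b·K_d/n = 1 + 1.73×1.7/0.03 = 99.03
Contaminant velocity v_c = v/R = 6.963/99.03 = 0.07031 m/d
t = L/v_c = 916/0.07031 = 13030 d
   = 13030/365 = 35.7 yr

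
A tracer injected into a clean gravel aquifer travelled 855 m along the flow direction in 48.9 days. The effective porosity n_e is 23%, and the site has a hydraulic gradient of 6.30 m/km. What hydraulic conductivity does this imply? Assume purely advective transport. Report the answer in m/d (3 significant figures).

v = L / t = 855 / 48.9 = 17.48 m/d
K = v · n / i = 17.48 × 0.23 / 0.0063 = 638 m/d

638 m/d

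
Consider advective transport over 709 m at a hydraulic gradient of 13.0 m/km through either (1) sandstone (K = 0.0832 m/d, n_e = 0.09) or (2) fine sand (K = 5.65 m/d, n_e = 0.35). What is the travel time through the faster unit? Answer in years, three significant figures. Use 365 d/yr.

9.26 years

Unit 1 (sandstone): v = 0.0832×0.013/0.09 = 0.01202 m/d, t = 709/0.01202 = 59000 d
Unit 2 (fine sand): v = 5.65×0.013/0.35 = 0.2099 m/d, t = 709/0.2099 = 3378 d
Faster: 3378 d / 365 = 9.26 yr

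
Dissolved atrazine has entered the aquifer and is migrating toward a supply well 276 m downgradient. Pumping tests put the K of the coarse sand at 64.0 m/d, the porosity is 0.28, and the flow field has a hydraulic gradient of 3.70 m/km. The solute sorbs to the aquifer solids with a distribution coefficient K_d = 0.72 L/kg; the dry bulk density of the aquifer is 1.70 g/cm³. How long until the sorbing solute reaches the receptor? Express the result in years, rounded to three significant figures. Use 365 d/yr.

Darcy flux q = K·i = 64.0 × 0.0037 = 0.2368 m/d
Seepage velocity v = q / n = 0.2368 / 0.28 = 0.8457 m/d
Retardation R = 1 + ρ_b·K_d/n = 1 + 1.70×0.72/0.28 = 5.371
Contaminant velocity v_c = v/R = 0.8457/5.371 = 0.1574 m/d
t = L/v_c = 276/0.1574 = 1753 d
   = 1753/365 = 4.80 yr

4.80 years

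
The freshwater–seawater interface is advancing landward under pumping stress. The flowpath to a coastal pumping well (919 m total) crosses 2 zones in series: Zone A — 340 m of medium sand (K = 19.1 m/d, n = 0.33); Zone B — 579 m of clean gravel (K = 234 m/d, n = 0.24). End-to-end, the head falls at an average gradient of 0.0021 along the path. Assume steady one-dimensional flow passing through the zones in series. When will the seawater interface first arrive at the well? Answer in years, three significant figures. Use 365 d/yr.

7.23 years

Steady 1-D flow in series ⇒ the Darcy flux q is identical in every zone and the zone head losses add (resistances L/K in series).
Σ(L/K) = 340/19.1 + 579/234 = 17.80 + 2.474 = 20.28 d
K_eq = L_total / Σ(L/K) = 919 / 20.28 = 45.33 m/d
q = K_eq · i = 45.33 × 0.0021 = 0.09518 m/d (same in every zone)
Zone A: v = q/n = 0.09518/0.33 = 0.2884 m/d → t_A = 340/0.2884 = 1179 d
Zone B: v = q/n = 0.09518/0.24 = 0.3966 m/d → t_B = 579/0.3966 = 1460 d
Total t = 1179 + 1460 = 2639 d
   = 2639 / 365 = 7.23 yr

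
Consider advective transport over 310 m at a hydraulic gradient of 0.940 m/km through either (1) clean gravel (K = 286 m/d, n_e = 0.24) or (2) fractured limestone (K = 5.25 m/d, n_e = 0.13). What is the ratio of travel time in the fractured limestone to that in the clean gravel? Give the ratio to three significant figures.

Unit 1 (clean gravel): v = 286×9.4e-4/0.24 = 1.120 m/d, t = 310/1.120 = 276.7 d
Unit 2 (fractured limestone): v = 5.25×9.4e-4/0.13 = 0.03796 m/d, t = 310/0.03796 = 8166 d
t(fractured limestone) / t(clean gravel) = 8166/276.7 = 29.5

29.5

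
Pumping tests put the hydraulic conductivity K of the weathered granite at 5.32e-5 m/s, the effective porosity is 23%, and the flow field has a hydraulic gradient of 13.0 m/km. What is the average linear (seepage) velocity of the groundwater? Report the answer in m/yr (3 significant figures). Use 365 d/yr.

94.8 m/yr

K = 5.32e-5 m/s × 86400 s/d = 4.596 m/d
q = Ki = 4.596 × 0.013 = 0.05975 m/d
Seepage velocity v = q / n = 0.05975 / 0.23 = 0.2598 m/d
   = 0.2598 × 365 = 94.8 m/yr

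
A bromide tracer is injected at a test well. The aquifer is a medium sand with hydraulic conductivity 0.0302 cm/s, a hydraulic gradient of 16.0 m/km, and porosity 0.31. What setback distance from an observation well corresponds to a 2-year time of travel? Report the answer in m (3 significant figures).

983 m

K = 0.0302 cm/s × 864 = 26.09 m/d
q = Ki = 26.09 × 0.016 = 0.4175 m/d
Seepage velocity v = q / n = 0.4175 / 0.31 = 1.347 m/d
T = 2 yr × 365 = 730 d
L = v × T = 1.347 × 730 = 983.1 m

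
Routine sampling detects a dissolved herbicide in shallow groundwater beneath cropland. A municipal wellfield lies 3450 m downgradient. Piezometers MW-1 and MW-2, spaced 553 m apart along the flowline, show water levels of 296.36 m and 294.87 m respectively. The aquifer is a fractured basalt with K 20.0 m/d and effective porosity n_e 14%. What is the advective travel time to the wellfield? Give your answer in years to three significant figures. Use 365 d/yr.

Hydraulic gradient i = (296.36 − 294.87) / 553 = 1.49 / 553 = 0.002694
Specific discharge q = 20.0 × 0.002694 = 0.05389 m/d
Seepage velocity v = q / n = 0.05389 / 0.14 = 0.3849 m/d
t = L / v = 3450 / 0.3849 = 8963 d
   = 8963 / 365 = 24.6 yr

24.6 years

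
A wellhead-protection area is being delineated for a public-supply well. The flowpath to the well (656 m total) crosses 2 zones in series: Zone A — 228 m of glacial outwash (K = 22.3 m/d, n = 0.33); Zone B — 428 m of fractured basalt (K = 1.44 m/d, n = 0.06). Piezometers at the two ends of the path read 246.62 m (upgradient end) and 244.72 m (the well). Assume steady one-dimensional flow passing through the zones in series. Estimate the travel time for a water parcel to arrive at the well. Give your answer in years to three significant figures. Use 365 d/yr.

44.7 years

Total head drop ΔH = 246.62 − 244.72 = 1.90 m
Steady 1-D flow in series ⇒ the Darcy flux q is identical in every zone and the zone head losses add (resistances L/K in series).
Σ(L/K) = 228/22.3 + 428/1.44 = 10.22 + 297.2 = 307.4 d
q = ΔH / Σ(L/K) = 1.90 / 307.4 = 0.006180 m/d (same in every zone)
Zone A: v = q/n = 0.006180/0.33 = 0.01873 m/d → t_A = 228/0.01873 = 12170 d
Zone B: v = q/n = 0.006180/0.06 = 0.1030 m/d → t_B = 428/0.1030 = 4155 d
Total t = 12170 + 4155 = 16330 d
   = 16330 / 365 = 44.7 yr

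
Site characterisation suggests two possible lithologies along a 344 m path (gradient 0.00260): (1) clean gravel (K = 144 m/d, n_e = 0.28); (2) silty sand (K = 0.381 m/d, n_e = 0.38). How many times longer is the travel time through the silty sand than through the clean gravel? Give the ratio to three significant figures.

Unit 1 (clean gravel): v = 144×0.0026/0.28 = 1.337 m/d, t = 344/1.337 = 257.3 d
Unit 2 (silty sand): v = 0.381×0.0026/0.38 = 0.002607 m/d, t = 344/0.002607 = 132000 d
t(silty sand) / t(clean gravel) = 132000/257.3 = 513

513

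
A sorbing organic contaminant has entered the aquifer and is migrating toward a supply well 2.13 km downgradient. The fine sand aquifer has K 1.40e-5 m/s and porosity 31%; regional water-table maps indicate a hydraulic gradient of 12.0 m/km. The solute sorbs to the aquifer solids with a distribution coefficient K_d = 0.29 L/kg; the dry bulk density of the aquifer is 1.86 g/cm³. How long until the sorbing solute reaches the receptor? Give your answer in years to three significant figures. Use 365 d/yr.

341 years

K = 1.40e-5 m/s × 86400 s/d = 1.210 m/d
Darcy flux q = K·i = 1.210 × 0.012 = 0.01452 m/d
Seepage velocity v = q / n = 0.01452 / 0.31 = 0.04682 m/d
Retardation R = 1 + ρ_b·K_d/n = 1 + 1.86×0.29/0.31 = 2.740
Contaminant velocity v_c = v/R = 0.04682/2.740 = 0.01709 m/d
L = 2.13 km = 2130 m
t = L/v_c = 2130/0.01709 = 124600 d
   = 124600/365 = 341 yr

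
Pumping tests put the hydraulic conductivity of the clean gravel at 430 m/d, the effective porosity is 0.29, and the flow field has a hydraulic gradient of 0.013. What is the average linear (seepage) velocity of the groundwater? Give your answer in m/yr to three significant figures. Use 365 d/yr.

7040 m/yr

Darcy flux q = K·i = 430 × 0.013 = 5.590 m/d
Seepage velocity v = q / n = 5.590 / 0.29 = 19.28 m/d
   = 19.28 × 365 = 7040 m/yr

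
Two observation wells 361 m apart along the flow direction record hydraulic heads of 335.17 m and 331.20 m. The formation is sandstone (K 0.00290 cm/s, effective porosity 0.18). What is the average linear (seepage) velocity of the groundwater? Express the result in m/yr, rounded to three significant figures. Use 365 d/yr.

55.9 m/yr

Hydraulic gradient i = (335.17 − 331.20) / 361 = 3.97 / 361 = 0.01100
K = 0.00290 cm/s × 864 = 2.506 m/d
q = Ki = 2.506 × 0.01100 = 0.02755 m/d
v = Ki/n = 2.506·0.01100/0.18 = 0.1531 m/d
   = 0.1531 × 365 = 55.9 m/yr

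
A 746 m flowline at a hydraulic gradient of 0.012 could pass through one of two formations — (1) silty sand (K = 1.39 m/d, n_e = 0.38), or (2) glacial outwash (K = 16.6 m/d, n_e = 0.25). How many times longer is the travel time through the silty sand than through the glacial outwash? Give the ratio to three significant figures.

Unit 1 (silty sand): v = 1.39×0.012/0.38 = 0.04389 m/d, t = 746/0.04389 = 17000 d
Unit 2 (glacial outwash): v = 16.6×0.012/0.25 = 0.7968 m/d, t = 746/0.7968 = 936.2 d
t(silty sand) / t(glacial outwash) = 17000/936.2 = 18.2

18.2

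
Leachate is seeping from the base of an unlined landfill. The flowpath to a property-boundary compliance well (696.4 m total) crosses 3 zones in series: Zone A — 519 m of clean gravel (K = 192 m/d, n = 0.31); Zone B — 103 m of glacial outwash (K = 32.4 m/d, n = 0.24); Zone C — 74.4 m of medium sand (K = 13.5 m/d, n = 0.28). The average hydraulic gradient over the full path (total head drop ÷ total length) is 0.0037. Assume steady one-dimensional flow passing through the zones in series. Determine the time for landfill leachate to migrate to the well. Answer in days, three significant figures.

Continuity: the same q passes through each zone, so ΔH = q·Σ(L_j/K_j) — the zones act as resistances in series.
Σ(L/K) = 519/192 + 103/32.4 + 74.4/13.5 = 2.703 + 3.179 + 5.511 = 11.39 d
K_eq = L_total / Σ(L/K) = 696.4 / 11.39 = 61.12 m/d
q = K_eq · i = 61.12 × 0.0037 = 0.2262 m/d (same in every zone)
Zone A: v = q/n = 0.2262/0.31 = 0.7295 m/d → t_A = 519/0.7295 = 711.4 d
Zone B: v = q/n = 0.2262/0.24 = 0.9423 m/d → t_B = 103/0.9423 = 109.3 d
Zone C: v = q/n = 0.2262/0.28 = 0.8077 m/d → t_C = 74.4/0.8077 = 92.11 d
Total t = 711.4 + 109.3 + 92.11 = 912.8 d

913 days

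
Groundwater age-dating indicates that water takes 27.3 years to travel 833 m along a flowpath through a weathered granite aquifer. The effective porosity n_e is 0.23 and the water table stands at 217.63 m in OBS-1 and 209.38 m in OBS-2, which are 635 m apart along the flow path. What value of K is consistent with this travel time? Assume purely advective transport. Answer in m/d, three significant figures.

1.48 m/d

Hydraulic gradient i = (217.63 − 209.38) / 635 = 8.25 / 635 = 0.01299
t = 27.3 years = 9965 d
v = L / t = 833 / 9965 = 0.08360 m/d
K = v · n / i = 0.08360 × 0.23 / 0.01299 = 1.48 m/d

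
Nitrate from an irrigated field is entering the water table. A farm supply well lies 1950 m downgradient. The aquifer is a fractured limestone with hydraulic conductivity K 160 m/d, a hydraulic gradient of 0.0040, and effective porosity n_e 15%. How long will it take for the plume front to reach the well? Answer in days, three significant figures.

457 days

q = Ki = 160 × 0.0040 = 0.6400 m/d
v = Ki/n = 160·0.0040/0.15 = 4.267 m/d
t = L / v = 1950 / 4.267 = 457.0 d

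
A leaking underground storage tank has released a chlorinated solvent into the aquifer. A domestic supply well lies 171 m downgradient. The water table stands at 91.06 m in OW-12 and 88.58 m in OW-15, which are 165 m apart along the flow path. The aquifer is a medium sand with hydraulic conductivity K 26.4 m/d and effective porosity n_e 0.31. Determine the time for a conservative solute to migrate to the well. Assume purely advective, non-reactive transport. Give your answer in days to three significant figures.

Hydraulic gradient i = (91.06 − 88.58) / 165 = 2.48 / 165 = 0.01503
Specific discharge q = 26.4 × 0.01503 = 0.3968 m/d
Average linear velocity = 0.3968 / 0.31 = 1.280 m/d
t = L / v = 171 / 1.280 = 133.6 d

134 days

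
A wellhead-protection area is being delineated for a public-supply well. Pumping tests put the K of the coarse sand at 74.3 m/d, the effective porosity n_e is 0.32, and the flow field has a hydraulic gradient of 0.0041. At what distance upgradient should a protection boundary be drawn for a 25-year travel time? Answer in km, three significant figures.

Specific discharge q = 74.3 × 0.0041 = 0.3046 m/d
Average linear velocity = 0.3046 / 0.32 = 0.9520 m/d
T = 25 yr × 365 = 9125 d
L = v × T = 0.9520 × 9125 = 8687 m
   = 8.69 km

8.69 km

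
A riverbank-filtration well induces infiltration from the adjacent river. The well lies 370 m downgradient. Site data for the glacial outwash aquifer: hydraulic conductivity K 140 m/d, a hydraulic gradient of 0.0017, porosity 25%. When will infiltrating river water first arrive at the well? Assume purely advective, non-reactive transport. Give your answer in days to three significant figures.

389 days

Darcy flux q = K·i = 140 × 0.0017 = 0.2380 m/d
v = Ki/n = 140·0.0017/0.25 = 0.9520 m/d
t = L / v = 370 / 0.9520 = 388.7 d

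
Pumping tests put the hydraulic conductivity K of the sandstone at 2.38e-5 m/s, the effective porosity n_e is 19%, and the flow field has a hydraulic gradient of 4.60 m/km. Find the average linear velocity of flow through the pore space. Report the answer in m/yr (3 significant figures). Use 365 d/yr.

18.2 m/yr

K = 2.38e-5 m/s × 86400 s/d = 2.056 m/d
Specific discharge q = 2.056 × 0.0046 = 0.009459 m/d
Average linear velocity = 0.009459 / 0.19 = 0.04978 m/d
   = 0.04978 × 365 = 18.2 m/yr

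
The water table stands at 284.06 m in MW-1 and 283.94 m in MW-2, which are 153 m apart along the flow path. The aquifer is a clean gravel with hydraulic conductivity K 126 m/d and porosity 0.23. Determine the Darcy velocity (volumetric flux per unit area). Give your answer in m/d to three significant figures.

0.0988 m/d

Hydraulic gradient i = (284.06 − 283.94) / 153 = 0.12 / 153 = 7.843e-4
Darcy flux q = K·i = 126 × 7.843e-4 = 0.09882 m/d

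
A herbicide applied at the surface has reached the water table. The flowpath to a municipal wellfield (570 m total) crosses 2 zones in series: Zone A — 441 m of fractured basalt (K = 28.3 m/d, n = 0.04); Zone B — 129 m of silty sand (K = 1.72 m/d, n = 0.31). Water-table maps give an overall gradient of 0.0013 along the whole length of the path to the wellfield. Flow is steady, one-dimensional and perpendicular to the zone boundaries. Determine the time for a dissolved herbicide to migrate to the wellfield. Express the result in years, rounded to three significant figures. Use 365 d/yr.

Continuity: the same q passes through each zone, so ΔH = q·Σ(L_j/K_j) — the zones act as resistances in series.
Σ(L/K) = 441/28.3 + 129/1.72 = 15.58 + 75.00 = 90.58 d
K_eq = L_total / Σ(L/K) = 570 / 90.58 = 6.293 m/d
q = K_eq · i = 6.293 × 0.0013 = 0.008180 m/d (same in every zone)
Zone A: v = q/n = 0.008180/0.04 = 0.2045 m/d → t_A = 441/0.2045 = 2156 d
Zone B: v = q/n = 0.008180/0.31 = 0.02639 m/d → t_B = 129/0.02639 = 4889 d
Total t = 2156 + 4889 = 7045 d
   = 7045 / 365 = 19.3 yr

19.3 years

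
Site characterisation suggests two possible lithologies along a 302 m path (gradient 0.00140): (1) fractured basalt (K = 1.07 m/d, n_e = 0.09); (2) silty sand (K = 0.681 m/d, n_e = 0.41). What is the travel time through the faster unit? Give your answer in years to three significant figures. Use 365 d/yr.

49.7 years

Unit 1 (fractured basalt): v = 1.07×0.0014/0.09 = 0.01664 m/d, t = 302/0.01664 = 18140 d
Unit 2 (silty sand): v = 0.681×0.0014/0.41 = 0.002325 m/d, t = 302/0.002325 = 129900 d
Faster: 18140 d / 365 = 49.7 yr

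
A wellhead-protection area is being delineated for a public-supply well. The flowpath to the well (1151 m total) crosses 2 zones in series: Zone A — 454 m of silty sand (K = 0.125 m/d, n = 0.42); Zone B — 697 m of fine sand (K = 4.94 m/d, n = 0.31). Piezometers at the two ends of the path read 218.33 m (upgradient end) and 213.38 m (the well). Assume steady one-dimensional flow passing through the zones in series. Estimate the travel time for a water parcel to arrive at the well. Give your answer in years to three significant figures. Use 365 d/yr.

Total head drop ΔH = 218.33 − 213.38 = 4.95 m
Continuity: the same q passes through each zone, so ΔH = q·Σ(L_j/K_j) — the zones act as resistances in series.
Σ(L/K) = 454/0.125 + 697/4.94 = 3632 + 141.1 = 3773 d
q = ΔH / Σ(L/K) = 4.95 / 3773 = 0.001312 m/d (same in every zone)
Zone A: v = q/n = 0.001312/0.42 = 0.003124 m/d → t_A = 454/0.003124 = 145300 d
Zone B: v = q/n = 0.001312/0.31 = 0.004232 m/d → t_B = 697/0.004232 = 164700 d
Total t = 145300 + 164700 = 310000 d
   = 310000 / 365 = 849 yr

849 years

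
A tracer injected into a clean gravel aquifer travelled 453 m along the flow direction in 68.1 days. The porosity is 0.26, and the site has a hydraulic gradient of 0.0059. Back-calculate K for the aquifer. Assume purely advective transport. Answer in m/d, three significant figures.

293 m/d

v = L / t = 453 / 68.1 = 6.652 m/d
K = v · n / i = 6.652 × 0.26 / 0.0059 = 293 m/d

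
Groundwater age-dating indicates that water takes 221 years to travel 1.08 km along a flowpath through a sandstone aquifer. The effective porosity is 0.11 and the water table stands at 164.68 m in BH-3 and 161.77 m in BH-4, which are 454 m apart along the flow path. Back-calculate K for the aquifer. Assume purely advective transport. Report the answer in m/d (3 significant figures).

Hydraulic gradient i = (164.68 − 161.77) / 454 = 2.91 / 454 = 0.006410
t = 221 years = 80670 d
L = 1.08 km = 1080 m
v = L / t = 1080 / 80670 = 0.01339 m/d
K = v · n / i = 0.01339 × 0.11 / 0.006410 = 0.230 m/d

0.230 m/d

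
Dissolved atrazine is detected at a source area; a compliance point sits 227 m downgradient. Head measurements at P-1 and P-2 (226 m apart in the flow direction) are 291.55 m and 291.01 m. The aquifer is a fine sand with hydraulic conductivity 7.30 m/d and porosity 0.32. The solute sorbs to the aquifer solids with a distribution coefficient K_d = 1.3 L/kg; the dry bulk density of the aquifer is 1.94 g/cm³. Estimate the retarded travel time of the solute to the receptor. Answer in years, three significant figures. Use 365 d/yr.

Hydraulic gradient i = (291.55 − 291.01) / 226 = 0.54 / 226 = 0.002389
Darcy flux q = K·i = 7.30 × 0.002389 = 0.01744 m/d
v = Ki/n = 7.30·0.002389/0.32 = 0.05451 m/d
Retardation R = 1 + ρ_b·K_d/n = 1 + 1.94×1.3/0.32 = 8.881
Contaminant velocity v_c = v/R = 0.05451/8.881 = 0.006137 m/d
t = L/v_c = 227/0.006137 = 36990 d
   = 36990/365 = 101 yr

101 years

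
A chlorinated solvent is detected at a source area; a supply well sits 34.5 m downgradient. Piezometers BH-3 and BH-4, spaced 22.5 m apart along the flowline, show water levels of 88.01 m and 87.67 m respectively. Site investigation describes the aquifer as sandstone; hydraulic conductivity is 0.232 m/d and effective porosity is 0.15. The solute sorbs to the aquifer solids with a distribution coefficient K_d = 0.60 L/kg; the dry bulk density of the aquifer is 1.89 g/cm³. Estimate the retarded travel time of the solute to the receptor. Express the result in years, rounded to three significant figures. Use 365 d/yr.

Hydraulic gradient i = (88.01 − 87.67) / 22.5 = 0.34 / 22.5 = 0.01511
q = Ki = 0.232 × 0.01511 = 0.003506 m/d
v_s = q/n_e = 0.003506/0.15 = 0.02337 m/d
Retardation R = 1 + ρ_b·K_d/n = 1 + 1.89×0.60/0.15 = 8.560
Contaminant velocity v_c = v/R = 0.02337/8.560 = 0.002730 m/d
t = L/v_c = 34.5/0.002730 = 12640 d
   = 12640/365 = 34.6 yr

34.6 years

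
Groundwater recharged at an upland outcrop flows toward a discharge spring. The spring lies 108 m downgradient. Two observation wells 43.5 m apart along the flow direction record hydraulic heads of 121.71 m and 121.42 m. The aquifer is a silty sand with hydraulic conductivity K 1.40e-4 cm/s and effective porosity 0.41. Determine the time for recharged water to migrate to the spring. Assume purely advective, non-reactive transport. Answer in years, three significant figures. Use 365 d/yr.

Hydraulic gradient i = (121.71 − 121.42) / 43.5 = 0.29 / 43.5 = 0.006667
K = 1.40e-4 cm/s × 864 = 0.1210 m/d
q = Ki = 0.1210 × 0.006667 = 8.064e-4 m/d
Average linear velocity = 8.064e-4 / 0.41 = 0.001967 m/d
t = L / v = 108 / 0.001967 = 54910 d
   = 54910 / 365 = 150 yr

150 years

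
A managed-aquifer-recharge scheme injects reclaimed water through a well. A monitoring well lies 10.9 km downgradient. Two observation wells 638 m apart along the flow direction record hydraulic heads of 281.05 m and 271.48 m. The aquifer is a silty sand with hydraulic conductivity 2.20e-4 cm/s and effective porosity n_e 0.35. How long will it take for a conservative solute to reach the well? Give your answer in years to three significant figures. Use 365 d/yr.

3670 years

Hydraulic gradient i = (281.05 − 271.48) / 638 = 9.57 / 638 = 0.01500
K = 2.20e-4 cm/s × 864 = 0.1901 m/d
Darcy flux q = K·i = 0.1901 × 0.01500 = 0.002851 m/d
v = Ki/n = 0.1901·0.01500/0.35 = 0.008146 m/d
L = 10.9 km = 10900 m
t = L / v = 10900 / 0.008146 = 1.338e6 d
   = 1.338e6 / 365 = 3670 yr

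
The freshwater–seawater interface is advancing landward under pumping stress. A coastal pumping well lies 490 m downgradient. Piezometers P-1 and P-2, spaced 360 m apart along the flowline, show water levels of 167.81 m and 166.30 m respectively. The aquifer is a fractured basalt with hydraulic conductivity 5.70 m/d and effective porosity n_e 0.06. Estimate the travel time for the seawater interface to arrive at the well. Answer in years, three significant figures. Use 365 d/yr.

3.37 years

Hydraulic gradient i = (167.81 − 166.30) / 360 = 1.51 / 360 = 0.004194
q = Ki = 5.70 × 0.004194 = 0.02391 m/d
v = Ki/n = 5.70·0.004194/0.06 = 0.3985 m/d
t = L / v = 490 / 0.3985 = 1230 d
   = 1230 / 365 = 3.37 yr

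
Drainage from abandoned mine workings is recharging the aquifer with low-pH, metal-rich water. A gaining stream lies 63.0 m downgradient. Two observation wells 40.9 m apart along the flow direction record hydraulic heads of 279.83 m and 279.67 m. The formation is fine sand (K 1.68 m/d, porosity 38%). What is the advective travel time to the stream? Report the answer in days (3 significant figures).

Hydraulic gradient i = (279.83 − 279.67) / 40.9 = 0.16 / 40.9 = 0.003912
Darcy flux q = K·i = 1.68 × 0.003912 = 0.006572 m/d
v_s = q/n_e = 0.006572/0.38 = 0.01730 m/d
t = L / v = 63.0 / 0.01730 = 3643 d

3640 days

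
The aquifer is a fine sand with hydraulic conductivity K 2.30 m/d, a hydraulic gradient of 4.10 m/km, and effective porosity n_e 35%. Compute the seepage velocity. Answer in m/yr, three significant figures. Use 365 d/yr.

9.83 m/yr

Specific discharge q = 2.30 × 0.0041 = 0.009430 m/d
v_s = q/n_e = 0.009430/0.35 = 0.02694 m/d
   = 0.02694 × 365 = 9.83 m/yr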